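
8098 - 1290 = 6808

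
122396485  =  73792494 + 48603991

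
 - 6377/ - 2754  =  6377/2754= 2.32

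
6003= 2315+3688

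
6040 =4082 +1958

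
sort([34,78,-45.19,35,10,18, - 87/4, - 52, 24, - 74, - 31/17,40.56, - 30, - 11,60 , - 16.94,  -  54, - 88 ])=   [-88,-74, - 54,  -  52, - 45.19, - 30, - 87/4, - 16.94, - 11, - 31/17,10,18, 24,34,35,40.56, 60,78] 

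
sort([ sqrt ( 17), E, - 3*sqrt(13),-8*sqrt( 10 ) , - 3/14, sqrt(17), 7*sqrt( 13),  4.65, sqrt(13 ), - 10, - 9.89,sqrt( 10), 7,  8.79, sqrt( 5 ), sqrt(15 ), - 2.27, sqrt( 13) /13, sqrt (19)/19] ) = [  -  8*sqrt( 10 ),-3*sqrt( 13), - 10, - 9.89, - 2.27, - 3/14,sqrt ( 19) /19, sqrt(13)/13, sqrt (5), E,sqrt( 10), sqrt(13), sqrt( 15 ), sqrt( 17),sqrt(17 ),4.65,7, 8.79,7*sqrt(13) ] 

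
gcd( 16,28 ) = 4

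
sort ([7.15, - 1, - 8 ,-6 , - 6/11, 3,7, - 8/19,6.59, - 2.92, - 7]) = [ - 8, - 7, - 6 , - 2.92 , - 1,-6/11 , - 8/19 , 3,6.59,7, 7.15]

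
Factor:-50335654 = -2^1*25167827^1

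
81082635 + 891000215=972082850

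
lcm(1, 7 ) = 7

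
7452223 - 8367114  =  -914891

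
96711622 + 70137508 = 166849130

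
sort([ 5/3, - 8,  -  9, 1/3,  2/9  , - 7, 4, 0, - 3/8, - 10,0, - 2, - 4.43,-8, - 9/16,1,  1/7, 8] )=[ - 10, - 9, - 8, - 8, - 7, - 4.43,-2, - 9/16, - 3/8,0,  0, 1/7, 2/9 , 1/3,1,5/3,  4, 8 ]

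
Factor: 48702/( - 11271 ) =- 2^1*13^ ( - 1)*17^( - 2) * 8117^1=-16234/3757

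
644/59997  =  92/8571= 0.01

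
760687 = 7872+752815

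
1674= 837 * 2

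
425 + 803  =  1228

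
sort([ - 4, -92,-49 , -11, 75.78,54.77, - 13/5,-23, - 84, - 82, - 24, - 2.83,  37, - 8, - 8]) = [-92, - 84, - 82, -49, - 24, - 23,-11,-8,-8,-4,-2.83, - 13/5,37, 54.77,75.78 ] 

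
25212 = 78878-53666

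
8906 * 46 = 409676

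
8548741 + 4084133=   12632874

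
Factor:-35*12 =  - 420 =-2^2*3^1*5^1*7^1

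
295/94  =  3 + 13/94= 3.14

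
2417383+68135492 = 70552875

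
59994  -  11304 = 48690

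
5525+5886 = 11411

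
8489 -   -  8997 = 17486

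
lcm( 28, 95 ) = 2660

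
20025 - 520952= - 500927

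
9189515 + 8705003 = 17894518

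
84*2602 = 218568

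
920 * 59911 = 55118120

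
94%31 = 1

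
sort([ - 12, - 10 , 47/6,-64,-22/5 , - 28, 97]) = [ - 64, - 28,- 12, - 10, - 22/5,47/6, 97]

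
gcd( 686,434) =14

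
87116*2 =174232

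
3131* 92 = 288052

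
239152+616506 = 855658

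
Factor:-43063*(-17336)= 746540168 = 2^3*11^1*197^1*43063^1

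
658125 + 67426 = 725551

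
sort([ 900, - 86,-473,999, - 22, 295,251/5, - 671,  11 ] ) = [ - 671, - 473, -86,-22,11,251/5,295 , 900,999 ] 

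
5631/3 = 1877 = 1877.00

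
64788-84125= - 19337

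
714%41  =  17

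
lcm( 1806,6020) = 18060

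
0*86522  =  0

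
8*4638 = 37104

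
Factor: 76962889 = 127^1*691^1*877^1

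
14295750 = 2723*5250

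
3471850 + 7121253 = 10593103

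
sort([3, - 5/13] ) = [ - 5/13, 3 ]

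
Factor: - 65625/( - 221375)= 3^1 * 5^2*11^( - 1 )*23^(-1) = 75/253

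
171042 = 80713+90329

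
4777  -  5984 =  - 1207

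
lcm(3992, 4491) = 35928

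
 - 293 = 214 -507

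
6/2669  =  6/2669 = 0.00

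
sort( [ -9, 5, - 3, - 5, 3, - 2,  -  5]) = [ - 9 ,-5, - 5, - 3, - 2 , 3,5]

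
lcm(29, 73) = 2117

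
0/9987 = 0 = 0.00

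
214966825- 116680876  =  98285949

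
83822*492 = 41240424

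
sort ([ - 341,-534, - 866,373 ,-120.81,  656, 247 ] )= [ - 866, - 534, - 341, - 120.81, 247,  373 , 656]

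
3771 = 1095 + 2676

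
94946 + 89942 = 184888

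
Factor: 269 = 269^1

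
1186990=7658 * 155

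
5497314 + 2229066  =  7726380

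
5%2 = 1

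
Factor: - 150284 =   -  2^2*37571^1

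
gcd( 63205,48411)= 1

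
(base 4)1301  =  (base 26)49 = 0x71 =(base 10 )113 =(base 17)6B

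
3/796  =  3/796 = 0.00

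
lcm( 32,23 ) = 736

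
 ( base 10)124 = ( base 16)7c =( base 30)44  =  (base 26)4k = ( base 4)1330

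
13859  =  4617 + 9242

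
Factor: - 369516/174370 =-2^1*3^1* 5^(  -  1 )*47^ ( - 1)*83^1  =  - 498/235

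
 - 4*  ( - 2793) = 11172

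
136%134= 2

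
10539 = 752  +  9787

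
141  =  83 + 58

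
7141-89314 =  - 82173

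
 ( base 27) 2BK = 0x6EF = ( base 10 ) 1775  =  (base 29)236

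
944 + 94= 1038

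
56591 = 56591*1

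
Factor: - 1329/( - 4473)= 443/1491= 3^( - 1)*7^ ( - 1 )*71^(-1 )*443^1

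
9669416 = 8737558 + 931858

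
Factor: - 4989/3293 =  - 3^1*37^ ( - 1)*89^( - 1)*1663^1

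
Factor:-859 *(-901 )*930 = 719781870=2^1 * 3^1 * 5^1 * 17^1*31^1*53^1*859^1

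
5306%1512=770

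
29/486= 29/486  =  0.06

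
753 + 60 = 813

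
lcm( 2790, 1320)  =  122760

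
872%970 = 872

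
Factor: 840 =2^3*3^1*5^1*7^1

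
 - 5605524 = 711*(-7884) 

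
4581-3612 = 969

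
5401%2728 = 2673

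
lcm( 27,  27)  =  27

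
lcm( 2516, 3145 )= 12580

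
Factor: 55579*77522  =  2^1 * 83^1* 467^1 * 55579^1  =  4308595238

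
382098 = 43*8886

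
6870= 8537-1667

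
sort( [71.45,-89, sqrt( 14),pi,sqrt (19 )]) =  [ - 89, pi,sqrt(14),sqrt(19),  71.45]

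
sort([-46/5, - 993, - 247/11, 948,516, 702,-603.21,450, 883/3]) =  [-993,-603.21 , - 247/11, - 46/5, 883/3, 450,516, 702, 948] 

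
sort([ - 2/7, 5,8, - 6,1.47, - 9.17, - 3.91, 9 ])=[ - 9.17,-6, - 3.91, - 2/7,1.47, 5, 8,9]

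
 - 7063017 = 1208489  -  8271506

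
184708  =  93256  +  91452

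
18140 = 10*1814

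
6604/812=1651/203 = 8.13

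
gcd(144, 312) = 24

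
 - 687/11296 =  - 687/11296 = - 0.06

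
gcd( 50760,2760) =120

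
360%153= 54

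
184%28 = 16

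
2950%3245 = 2950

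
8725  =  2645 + 6080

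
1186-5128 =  - 3942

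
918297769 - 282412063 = 635885706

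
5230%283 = 136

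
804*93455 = 75137820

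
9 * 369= 3321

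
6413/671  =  583/61 = 9.56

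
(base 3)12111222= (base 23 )7dk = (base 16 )FB6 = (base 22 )86I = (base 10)4022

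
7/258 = 7/258=0.03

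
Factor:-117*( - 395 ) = 46215 = 3^2*  5^1*13^1  *79^1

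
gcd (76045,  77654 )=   1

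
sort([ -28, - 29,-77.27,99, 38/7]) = [ - 77.27, - 29 ,  -  28, 38/7, 99]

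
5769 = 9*641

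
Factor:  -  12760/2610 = - 2^2*3^( - 2)*11^1 = -  44/9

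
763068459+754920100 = 1517988559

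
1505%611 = 283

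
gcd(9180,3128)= 68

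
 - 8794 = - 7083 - 1711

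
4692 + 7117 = 11809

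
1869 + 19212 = 21081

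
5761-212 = 5549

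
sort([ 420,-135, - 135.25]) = [ - 135.25, - 135, 420]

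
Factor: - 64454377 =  - 13^1*43^1*115303^1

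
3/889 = 3/889   =  0.00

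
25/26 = 25/26= 0.96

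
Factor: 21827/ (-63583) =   -  23^1*67^(-1 )=-23/67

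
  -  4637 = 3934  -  8571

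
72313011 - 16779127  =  55533884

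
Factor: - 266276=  - 2^2*66569^1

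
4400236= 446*9866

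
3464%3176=288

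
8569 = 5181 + 3388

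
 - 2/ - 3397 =2/3397 = 0.00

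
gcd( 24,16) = 8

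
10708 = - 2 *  (-5354)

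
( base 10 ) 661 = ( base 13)3BB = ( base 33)K1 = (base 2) 1010010101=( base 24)13d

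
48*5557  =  266736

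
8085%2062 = 1899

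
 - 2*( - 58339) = 116678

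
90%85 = 5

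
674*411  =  277014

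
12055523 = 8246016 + 3809507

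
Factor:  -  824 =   -  2^3*103^1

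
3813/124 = 30 + 3/4 = 30.75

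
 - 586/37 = - 16 + 6/37 = -15.84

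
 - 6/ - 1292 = 3/646 = 0.00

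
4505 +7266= 11771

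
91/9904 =91/9904 = 0.01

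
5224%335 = 199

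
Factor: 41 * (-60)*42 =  - 103320 = - 2^3*3^2*5^1*7^1*41^1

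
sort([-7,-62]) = [ - 62,-7 ]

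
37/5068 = 37/5068 = 0.01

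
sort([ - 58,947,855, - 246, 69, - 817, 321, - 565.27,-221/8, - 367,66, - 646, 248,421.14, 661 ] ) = [ - 817, - 646, - 565.27, - 367,-246, - 58, - 221/8,66, 69,  248, 321 , 421.14 , 661,  855, 947 ]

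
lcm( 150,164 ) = 12300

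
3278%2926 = 352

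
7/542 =7/542 = 0.01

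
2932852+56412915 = 59345767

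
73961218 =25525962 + 48435256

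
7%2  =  1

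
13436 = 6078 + 7358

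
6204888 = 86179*72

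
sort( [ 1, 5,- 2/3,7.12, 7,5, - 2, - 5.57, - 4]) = [  -  5.57, - 4,-2, - 2/3, 1, 5, 5, 7, 7.12]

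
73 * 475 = 34675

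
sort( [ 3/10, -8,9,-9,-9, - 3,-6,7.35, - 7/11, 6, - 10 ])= [-10 , - 9,  -  9, - 8,-6, - 3, - 7/11,3/10,6, 7.35, 9 ]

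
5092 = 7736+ - 2644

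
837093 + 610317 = 1447410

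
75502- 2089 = 73413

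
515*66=33990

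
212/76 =53/19 = 2.79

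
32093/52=617 +9/52 = 617.17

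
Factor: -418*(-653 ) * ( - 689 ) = -188065306 = -  2^1*11^1 *13^1*19^1*53^1 * 653^1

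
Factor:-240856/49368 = -3^(  -  1) * 7^1  *  11^(  -  1 )*23^1 = - 161/33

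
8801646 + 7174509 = 15976155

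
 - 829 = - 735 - 94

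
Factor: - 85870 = -2^1*5^1*31^1 * 277^1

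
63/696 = 21/232 = 0.09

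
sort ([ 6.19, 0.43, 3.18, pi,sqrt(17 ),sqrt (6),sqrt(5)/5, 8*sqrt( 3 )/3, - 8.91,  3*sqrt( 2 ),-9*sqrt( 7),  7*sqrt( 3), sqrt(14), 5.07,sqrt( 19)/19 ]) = [ - 9*sqrt( 7 ), - 8.91, sqrt( 19)/19, 0.43,sqrt(5)/5,  sqrt( 6), pi, 3.18, sqrt( 14), sqrt( 17), 3*sqrt(2), 8 * sqrt( 3 )/3, 5.07, 6.19,7*sqrt( 3)]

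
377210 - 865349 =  - 488139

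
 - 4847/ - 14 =346+3/14 = 346.21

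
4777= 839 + 3938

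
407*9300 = 3785100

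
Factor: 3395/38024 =5/56=2^ ( - 3)*5^1*7^( - 1) 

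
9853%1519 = 739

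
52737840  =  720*73247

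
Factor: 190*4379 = 2^1  *5^1*19^1*29^1*151^1= 832010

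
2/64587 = 2/64587 = 0.00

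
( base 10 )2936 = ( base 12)1848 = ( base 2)101101111000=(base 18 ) 912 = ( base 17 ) A2C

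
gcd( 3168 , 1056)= 1056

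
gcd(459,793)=1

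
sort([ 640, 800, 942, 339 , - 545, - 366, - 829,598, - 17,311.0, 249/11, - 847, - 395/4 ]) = [ -847, -829,-545, -366 , - 395/4,-17,249/11, 311.0,339, 598, 640, 800, 942]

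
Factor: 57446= 2^1*28723^1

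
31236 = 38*822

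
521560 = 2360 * 221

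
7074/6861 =2358/2287= 1.03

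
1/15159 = 1/15159=0.00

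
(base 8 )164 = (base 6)312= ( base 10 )116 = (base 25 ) 4G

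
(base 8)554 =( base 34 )AO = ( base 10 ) 364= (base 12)264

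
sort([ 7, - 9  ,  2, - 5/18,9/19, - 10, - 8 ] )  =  [-10, -9, -8,-5/18, 9/19, 2,  7]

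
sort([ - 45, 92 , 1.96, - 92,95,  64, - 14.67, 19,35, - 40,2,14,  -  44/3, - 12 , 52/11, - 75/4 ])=[ - 92, - 45, - 40 , - 75/4, - 14.67, - 44/3, - 12,1.96, 2,52/11 , 14,19,35,64 , 92, 95]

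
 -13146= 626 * (-21) 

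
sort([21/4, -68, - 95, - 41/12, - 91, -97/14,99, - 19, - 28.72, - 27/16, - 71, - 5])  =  [ - 95, - 91,-71, - 68, - 28.72,-19,-97/14 ,-5, - 41/12, -27/16, 21/4,99]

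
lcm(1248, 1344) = 17472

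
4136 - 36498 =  - 32362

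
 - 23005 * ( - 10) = 230050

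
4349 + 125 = 4474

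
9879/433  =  22 + 353/433  =  22.82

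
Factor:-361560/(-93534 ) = 460/119 = 2^2*5^1*7^( - 1 ) * 17^( - 1 ) * 23^1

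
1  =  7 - 6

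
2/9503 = 2/9503= 0.00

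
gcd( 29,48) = 1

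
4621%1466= 223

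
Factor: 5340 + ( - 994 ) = 2^1*41^1*53^1 = 4346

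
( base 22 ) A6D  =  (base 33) 4J2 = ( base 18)f6h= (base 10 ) 4985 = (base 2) 1001101111001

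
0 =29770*0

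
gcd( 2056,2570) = 514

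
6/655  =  6/655 = 0.01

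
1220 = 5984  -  4764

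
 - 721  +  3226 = 2505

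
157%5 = 2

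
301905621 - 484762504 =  - 182856883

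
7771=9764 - 1993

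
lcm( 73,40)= 2920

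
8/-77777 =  - 8/77777= - 0.00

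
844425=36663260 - 35818835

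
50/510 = 5/51= 0.10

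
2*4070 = 8140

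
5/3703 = 5/3703 = 0.00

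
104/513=104/513 = 0.20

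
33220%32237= 983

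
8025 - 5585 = 2440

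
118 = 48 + 70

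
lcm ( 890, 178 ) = 890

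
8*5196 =41568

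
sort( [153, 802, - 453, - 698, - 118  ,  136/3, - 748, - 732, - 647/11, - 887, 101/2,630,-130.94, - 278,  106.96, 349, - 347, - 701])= [ - 887,-748, - 732, - 701, - 698, - 453, - 347, - 278 , - 130.94, - 118,-647/11,136/3,101/2, 106.96, 153,349,630, 802]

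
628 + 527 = 1155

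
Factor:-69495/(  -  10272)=2^(- 5)*5^1*41^1*107^( - 1 )*113^1  =  23165/3424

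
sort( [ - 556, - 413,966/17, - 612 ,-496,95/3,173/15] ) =[ - 612,  -  556,-496, - 413, 173/15,95/3, 966/17 ] 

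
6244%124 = 44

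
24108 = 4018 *6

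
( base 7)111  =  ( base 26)25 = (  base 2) 111001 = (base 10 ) 57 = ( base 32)1P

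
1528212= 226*6762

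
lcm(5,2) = 10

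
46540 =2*23270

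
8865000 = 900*9850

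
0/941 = 0  =  0.00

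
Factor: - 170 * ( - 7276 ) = 1236920= 2^3 * 5^1 * 17^2*107^1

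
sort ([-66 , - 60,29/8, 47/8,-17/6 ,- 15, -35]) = [-66,- 60, - 35,  -  15, -17/6, 29/8,  47/8]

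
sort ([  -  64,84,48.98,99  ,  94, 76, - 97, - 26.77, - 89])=[ - 97,-89, - 64, - 26.77,48.98,76, 84,94,99]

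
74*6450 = 477300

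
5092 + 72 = 5164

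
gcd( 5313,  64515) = 759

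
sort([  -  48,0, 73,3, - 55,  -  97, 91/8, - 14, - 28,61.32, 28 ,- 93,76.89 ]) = [ - 97,  -  93,  -  55 ,  -  48, - 28, - 14, 0, 3, 91/8,28,  61.32, 73, 76.89 ]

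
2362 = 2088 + 274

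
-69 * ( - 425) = 29325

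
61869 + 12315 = 74184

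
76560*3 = 229680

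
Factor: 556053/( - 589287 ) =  - 185351/196429  =  -17^1*10903^1*196429^( - 1 )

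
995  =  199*5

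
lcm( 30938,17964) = 556884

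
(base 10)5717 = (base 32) 5il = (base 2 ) 1011001010101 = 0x1655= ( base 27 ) 7mk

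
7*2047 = 14329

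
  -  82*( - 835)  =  68470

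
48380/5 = 9676 = 9676.00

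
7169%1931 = 1376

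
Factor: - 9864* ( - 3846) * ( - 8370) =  - 317532221280 = - 2^5*3^6*5^1 * 31^1 * 137^1 * 641^1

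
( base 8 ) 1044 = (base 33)GK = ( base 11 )459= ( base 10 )548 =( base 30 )i8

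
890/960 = 89/96 = 0.93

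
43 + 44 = 87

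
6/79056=1/13176 = 0.00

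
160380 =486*330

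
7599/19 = 7599/19 = 399.95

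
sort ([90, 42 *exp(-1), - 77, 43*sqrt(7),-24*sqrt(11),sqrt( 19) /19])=[ - 24*sqrt( 11 ),-77 , sqrt(19 )/19 , 42*exp( - 1), 90,43*sqrt ( 7)] 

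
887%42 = 5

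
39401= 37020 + 2381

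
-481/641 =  - 1+160/641 = - 0.75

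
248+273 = 521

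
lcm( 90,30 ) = 90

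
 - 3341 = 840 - 4181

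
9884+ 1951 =11835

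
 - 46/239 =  - 1+193/239=- 0.19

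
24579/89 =276  +  15/89 = 276.17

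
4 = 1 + 3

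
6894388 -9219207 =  - 2324819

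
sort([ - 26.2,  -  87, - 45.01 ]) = [ - 87,-45.01, - 26.2]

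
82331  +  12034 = 94365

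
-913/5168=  - 1 + 4255/5168 = -0.18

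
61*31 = 1891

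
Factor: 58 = 2^1*29^1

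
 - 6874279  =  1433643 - 8307922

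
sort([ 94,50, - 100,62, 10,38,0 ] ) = [ - 100,  0,10,38, 50,62,94]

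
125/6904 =125/6904 = 0.02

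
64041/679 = 64041/679 = 94.32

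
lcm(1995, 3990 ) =3990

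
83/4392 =83/4392 = 0.02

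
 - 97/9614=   -  1 + 9517/9614 = - 0.01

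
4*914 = 3656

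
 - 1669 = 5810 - 7479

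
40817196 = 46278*882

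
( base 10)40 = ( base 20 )20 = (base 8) 50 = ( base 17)26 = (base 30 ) 1a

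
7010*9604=67324040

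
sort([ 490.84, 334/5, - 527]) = [ - 527, 334/5, 490.84 ] 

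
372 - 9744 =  - 9372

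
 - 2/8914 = - 1 + 4456/4457 = -0.00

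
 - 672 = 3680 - 4352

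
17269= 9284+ 7985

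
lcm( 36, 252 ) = 252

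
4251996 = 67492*63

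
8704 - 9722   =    -  1018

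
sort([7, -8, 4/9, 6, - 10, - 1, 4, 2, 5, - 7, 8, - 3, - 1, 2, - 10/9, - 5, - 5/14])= [- 10, - 8, - 7, - 5,-3, - 10/9, - 1, - 1, - 5/14, 4/9,2, 2, 4,5, 6, 7, 8]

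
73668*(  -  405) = -29835540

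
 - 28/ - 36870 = 14/18435 = 0.00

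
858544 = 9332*92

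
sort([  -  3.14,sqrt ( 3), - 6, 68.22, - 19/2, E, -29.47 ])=[ - 29.47, - 19/2,-6, - 3.14,sqrt(3), E, 68.22]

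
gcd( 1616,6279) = 1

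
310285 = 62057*5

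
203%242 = 203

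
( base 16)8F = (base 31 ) 4j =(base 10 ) 143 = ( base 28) 53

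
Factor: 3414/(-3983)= - 6/7= - 2^1*3^1*7^( -1 ) 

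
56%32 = 24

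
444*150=66600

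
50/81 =50/81 =0.62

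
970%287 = 109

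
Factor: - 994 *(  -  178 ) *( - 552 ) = -2^5*3^1*7^1*23^1*71^1 *89^1 = - 97666464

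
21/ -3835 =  - 21/3835 = -0.01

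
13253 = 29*457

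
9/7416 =1/824  =  0.00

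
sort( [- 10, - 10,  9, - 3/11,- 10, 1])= [ - 10,-10,  -  10  ,-3/11, 1, 9 ]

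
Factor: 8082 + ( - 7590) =2^2*3^1*41^1=492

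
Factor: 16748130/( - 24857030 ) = - 3^1*7^1*11^(-2 )*173^1*461^1 * 20543^( - 1) = - 1674813/2485703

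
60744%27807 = 5130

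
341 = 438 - 97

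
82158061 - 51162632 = 30995429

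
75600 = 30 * 2520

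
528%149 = 81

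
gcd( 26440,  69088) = 8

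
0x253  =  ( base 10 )595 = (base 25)NK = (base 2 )1001010011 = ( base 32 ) IJ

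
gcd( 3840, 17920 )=1280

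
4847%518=185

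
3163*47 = 148661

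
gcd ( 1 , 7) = 1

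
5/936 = 5/936 = 0.01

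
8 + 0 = 8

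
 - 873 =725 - 1598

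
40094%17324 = 5446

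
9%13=9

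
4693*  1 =4693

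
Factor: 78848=2^10*7^1  *  11^1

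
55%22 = 11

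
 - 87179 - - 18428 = -68751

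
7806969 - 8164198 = -357229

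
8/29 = 8/29 = 0.28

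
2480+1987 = 4467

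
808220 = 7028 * 115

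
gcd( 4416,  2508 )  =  12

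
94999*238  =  22609762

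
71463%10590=7923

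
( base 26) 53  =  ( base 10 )133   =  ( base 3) 11221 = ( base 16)85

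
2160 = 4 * 540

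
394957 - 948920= - 553963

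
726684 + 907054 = 1633738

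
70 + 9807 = 9877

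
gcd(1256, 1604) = 4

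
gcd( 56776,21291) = 7097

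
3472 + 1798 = 5270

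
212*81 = 17172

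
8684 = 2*4342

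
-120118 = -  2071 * 58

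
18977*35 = 664195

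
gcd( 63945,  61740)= 2205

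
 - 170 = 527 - 697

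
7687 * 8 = 61496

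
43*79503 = 3418629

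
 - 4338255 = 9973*( - 435)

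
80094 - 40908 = 39186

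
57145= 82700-25555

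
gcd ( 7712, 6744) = 8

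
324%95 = 39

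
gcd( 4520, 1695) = 565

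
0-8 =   -  8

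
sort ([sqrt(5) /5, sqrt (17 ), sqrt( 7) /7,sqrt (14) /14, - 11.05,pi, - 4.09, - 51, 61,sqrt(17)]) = [ - 51, - 11.05, - 4.09,sqrt( 14) /14,sqrt(7)/7, sqrt (5)/5,  pi,sqrt( 17),sqrt(17), 61 ] 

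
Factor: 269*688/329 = 2^4*7^(-1)*43^1 * 47^( - 1 )*269^1 = 185072/329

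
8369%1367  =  167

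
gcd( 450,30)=30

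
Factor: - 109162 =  - 2^1*54581^1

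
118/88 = 59/44 = 1.34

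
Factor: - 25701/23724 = -13/12 = - 2^( - 2 )*3^(-1 )*13^1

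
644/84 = 23/3 =7.67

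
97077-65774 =31303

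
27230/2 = 13615= 13615.00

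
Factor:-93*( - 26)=2^1* 3^1*13^1*31^1= 2418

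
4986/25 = 4986/25 = 199.44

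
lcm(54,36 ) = 108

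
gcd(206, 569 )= 1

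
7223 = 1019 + 6204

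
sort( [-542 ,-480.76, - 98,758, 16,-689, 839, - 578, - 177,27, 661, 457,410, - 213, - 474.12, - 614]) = [-689 , - 614, - 578, - 542, - 480.76 , - 474.12, - 213, - 177, - 98, 16, 27, 410, 457, 661,758, 839 ]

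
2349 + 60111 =62460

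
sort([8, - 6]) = [ -6,  8]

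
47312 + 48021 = 95333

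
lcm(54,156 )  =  1404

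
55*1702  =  93610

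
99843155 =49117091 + 50726064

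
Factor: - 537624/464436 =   -  786/679 =- 2^1*3^1 * 7^( - 1) * 97^( - 1)*131^1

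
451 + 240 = 691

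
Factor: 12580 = 2^2* 5^1*17^1*37^1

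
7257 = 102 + 7155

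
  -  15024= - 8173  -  6851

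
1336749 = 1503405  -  166656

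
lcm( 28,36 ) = 252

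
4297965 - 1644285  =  2653680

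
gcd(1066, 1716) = 26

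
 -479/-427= 479/427 = 1.12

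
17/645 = 17/645 = 0.03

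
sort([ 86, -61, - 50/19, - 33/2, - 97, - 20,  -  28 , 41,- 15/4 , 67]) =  [-97,-61, - 28, - 20, - 33/2, - 15/4, - 50/19,41,67,86 ] 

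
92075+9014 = 101089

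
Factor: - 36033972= - 2^2*3^1*13^1 * 101^1*2287^1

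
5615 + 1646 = 7261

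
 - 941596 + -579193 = - 1520789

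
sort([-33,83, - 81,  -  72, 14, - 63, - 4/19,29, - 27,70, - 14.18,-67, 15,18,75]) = [ - 81, - 72, - 67, - 63,-33, - 27,-14.18, - 4/19, 14,15,18,  29,70,75, 83]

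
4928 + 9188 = 14116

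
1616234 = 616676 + 999558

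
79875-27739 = 52136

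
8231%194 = 83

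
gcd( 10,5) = 5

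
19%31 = 19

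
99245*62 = 6153190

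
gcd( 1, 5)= 1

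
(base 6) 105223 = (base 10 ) 8943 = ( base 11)67A0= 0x22ef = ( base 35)7AI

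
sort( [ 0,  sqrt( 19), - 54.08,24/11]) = [  -  54.08,  0,24/11,sqrt (19) ]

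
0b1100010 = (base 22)4a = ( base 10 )98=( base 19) 53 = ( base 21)4e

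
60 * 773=46380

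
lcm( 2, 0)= 0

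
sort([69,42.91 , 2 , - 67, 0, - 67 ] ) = [-67,-67, 0, 2, 42.91, 69]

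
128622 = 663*194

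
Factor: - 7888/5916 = -2^2*3^ ( - 1) = -  4/3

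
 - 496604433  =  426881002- 923485435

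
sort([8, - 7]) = [ - 7, 8]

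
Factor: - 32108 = -2^2*23^1*349^1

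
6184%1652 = 1228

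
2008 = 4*502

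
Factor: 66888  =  2^3* 3^2 *929^1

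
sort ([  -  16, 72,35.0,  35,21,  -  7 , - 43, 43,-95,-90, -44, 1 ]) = [  -  95,-90,-44, - 43, -16 , - 7, 1, 21, 35.0,  35, 43,72 ]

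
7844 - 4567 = 3277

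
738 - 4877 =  - 4139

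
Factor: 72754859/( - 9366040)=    - 2^(- 3 )*5^( - 1) * 41^(- 1)*5711^(-1)*72754859^1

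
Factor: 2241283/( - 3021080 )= - 2^( - 3)*5^( - 1)*11^2*18523^1*75527^( - 1)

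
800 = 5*160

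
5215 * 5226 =27253590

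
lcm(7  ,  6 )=42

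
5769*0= 0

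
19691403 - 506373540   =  -486682137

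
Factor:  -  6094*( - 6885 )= 41957190 = 2^1 *3^4*5^1 * 11^1*17^1 * 277^1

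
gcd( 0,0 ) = 0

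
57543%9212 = 2271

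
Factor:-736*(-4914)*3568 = 12904399872= 2^10*3^3*7^1 * 13^1*23^1*223^1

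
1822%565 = 127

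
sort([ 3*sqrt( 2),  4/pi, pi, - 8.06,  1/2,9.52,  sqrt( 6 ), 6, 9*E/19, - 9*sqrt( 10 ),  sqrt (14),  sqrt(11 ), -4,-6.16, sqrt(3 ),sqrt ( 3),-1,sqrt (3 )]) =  [ - 9*sqrt( 10 ), - 8.06, - 6.16,  -  4,  -  1, 1/2,  4/pi, 9 * E/19,sqrt( 3), sqrt(3), sqrt (3 ), sqrt(6), pi, sqrt(11),sqrt(14), 3*sqrt (2), 6, 9.52] 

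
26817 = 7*3831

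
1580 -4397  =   - 2817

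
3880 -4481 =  - 601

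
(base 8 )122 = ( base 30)2m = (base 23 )3D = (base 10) 82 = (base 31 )2k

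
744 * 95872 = 71328768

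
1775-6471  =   - 4696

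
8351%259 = 63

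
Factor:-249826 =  - 2^1*23^1*5431^1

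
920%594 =326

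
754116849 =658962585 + 95154264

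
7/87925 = 7/87925 =0.00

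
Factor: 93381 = 3^1*17^1*1831^1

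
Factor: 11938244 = 2^2*2984561^1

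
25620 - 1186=24434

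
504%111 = 60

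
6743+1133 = 7876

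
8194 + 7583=15777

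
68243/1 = 68243 = 68243.00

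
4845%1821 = 1203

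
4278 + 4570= 8848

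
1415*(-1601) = -2265415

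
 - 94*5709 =  -  536646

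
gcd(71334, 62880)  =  6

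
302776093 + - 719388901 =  - 416612808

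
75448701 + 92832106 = 168280807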